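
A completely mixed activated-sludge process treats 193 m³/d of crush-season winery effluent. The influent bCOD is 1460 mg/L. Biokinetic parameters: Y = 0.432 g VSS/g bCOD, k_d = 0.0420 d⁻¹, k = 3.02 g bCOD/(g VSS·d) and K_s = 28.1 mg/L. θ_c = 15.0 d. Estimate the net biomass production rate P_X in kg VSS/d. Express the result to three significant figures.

For a completely mixed reactor with recycle the Lawrence–McCarty relation gives S = K_s·(1 + k_d·θ_c) / [θ_c·(Y·k − k_d) − 1] = 28.1 × (1 + 0.0420 × 15.0) / [15.0 × (0.432 × 3.02 − 0.0420) − 1] = 45.80 / 17.94 = 2.553 mg/L.
Y_obs = Y / (1 + k_d θ_c) = 0.432 / (1 + 0.0420 × 15.0) = 0.432 / 1.630 = 0.2650.
Q·(S₀ − S) = 193 × (1460 − 2.55) × 10⁻³ = 281.3 kg/d removed.
Biomass produced: P_X = Y_obs·Q·ΔS = 0.2650 × 281.3 ≈ 74.55 kg VSS/d.

P_X ≈ 74.5 kg VSS/d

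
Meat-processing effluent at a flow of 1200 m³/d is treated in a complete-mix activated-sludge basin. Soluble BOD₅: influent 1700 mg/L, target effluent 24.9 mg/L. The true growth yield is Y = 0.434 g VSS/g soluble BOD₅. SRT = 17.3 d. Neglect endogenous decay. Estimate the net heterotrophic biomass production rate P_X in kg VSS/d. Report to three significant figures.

Since k_d ≈ 0, Y_obs = Y = 0.434 g VSS/g soluble BOD₅.
ΔS = 1700 − 24.9 = 1675 mg/L, so the substrate removal rate is 1200 × 1675/1000 = 2010 kg soluble BOD₅/d.
Biomass produced: P_X = Y_obs·Q·ΔS = 0.4340 × 2010 ≈ 872.4 kg VSS/d.

P_X ≈ 872 kg VSS/d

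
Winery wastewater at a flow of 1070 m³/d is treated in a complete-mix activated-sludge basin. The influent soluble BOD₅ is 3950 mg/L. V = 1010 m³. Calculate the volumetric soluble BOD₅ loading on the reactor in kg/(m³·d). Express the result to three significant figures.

L_v = Q S₀ / V = 1070 × 3950 × 10⁻³ / 1010 = 4.185 kg/(m³·d).

L_v ≈ 4.18 kg soluble BOD₅/(m³·d)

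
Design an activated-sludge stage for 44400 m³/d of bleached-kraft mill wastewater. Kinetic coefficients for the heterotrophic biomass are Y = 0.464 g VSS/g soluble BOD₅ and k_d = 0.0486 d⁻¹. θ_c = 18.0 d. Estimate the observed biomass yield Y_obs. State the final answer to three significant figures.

Y_obs = Y / (1 + k_d θ_c) = 0.464 / (1 + 0.0486 × 18.0) = 0.464 / 1.875 = 0.2475.

Y_obs ≈ 0.247 g VSS/g soluble BOD₅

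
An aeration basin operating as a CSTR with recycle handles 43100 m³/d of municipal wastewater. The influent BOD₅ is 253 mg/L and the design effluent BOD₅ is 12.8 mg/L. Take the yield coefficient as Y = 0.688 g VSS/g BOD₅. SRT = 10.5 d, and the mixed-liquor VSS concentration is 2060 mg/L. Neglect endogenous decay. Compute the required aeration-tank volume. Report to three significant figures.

V ≈ 36300 m³

Biomass mass balance (decay neglected): V·X = Y·Q·(S₀ − S)·θ_c, so V = 0.688 × 43100 × (253 − 12.8) × 10.5 / 2060 = 36305 m³.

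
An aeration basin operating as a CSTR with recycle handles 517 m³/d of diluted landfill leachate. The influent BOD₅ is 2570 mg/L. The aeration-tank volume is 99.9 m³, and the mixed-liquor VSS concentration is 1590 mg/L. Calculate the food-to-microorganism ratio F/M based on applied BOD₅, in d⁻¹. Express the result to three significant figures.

F/M ≈ 8.36 d⁻¹

Food-to-microorganism ratio F/M = Q S₀ / (V X) = 517 × 2570 / (99.90 × 1590) = 8.365 d⁻¹.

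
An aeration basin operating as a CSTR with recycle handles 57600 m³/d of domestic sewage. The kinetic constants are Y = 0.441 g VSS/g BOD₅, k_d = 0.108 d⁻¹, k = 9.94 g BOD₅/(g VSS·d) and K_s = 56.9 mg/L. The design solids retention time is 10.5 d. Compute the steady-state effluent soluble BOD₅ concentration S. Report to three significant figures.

S ≈ 2.77 mg/L

From the Monod/SRT balance for a CMAS, S = K_s·(1+k_d θ_c)/[θ_c·(Y k − k_d) − 1] = 56.9 × (1 + 0.108 × 10.5) / [10.5 × (0.441 × 9.94 − 0.108) − 1] = 121.4 / 43.89 = 2.766 mg/L.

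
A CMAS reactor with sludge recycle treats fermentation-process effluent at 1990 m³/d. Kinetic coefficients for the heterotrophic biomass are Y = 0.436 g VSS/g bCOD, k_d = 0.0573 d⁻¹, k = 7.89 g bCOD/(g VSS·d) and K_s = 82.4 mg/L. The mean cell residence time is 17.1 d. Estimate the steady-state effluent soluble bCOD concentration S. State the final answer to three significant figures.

From the Monod/SRT balance for a CMAS, S = K_s·(1+k_d θ_c)/[θ_c·(Y k − k_d) − 1] = 82.4 × (1 + 0.0573 × 17.1) / [17.1 × (0.436 × 7.89 − 0.0573) − 1] = 163.1 / 56.84 = 2.870 mg/L.

S ≈ 2.87 mg/L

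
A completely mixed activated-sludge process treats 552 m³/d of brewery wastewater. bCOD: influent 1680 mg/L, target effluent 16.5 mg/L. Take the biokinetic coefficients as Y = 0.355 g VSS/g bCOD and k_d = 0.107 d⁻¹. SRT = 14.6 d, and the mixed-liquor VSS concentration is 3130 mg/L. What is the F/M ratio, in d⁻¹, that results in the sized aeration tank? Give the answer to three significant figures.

F/M ≈ 0.499 d⁻¹

Steady-state biomass mass balance: V·X·(1 + k_d·θ_c) = Y·Q·(S₀ − S)·θ_c, so V = 0.355 × 552 × (1680 − 16.5) × 14.6 / [3130 × (1 + 0.107 × 14.6)] = 4.76×10^6 / 8020 = 593.5 m³.
Food-to-microorganism ratio F/M = Q S₀ / (V X) = 552 × 1680 / (593.5 × 3130) = 0.4993 d⁻¹.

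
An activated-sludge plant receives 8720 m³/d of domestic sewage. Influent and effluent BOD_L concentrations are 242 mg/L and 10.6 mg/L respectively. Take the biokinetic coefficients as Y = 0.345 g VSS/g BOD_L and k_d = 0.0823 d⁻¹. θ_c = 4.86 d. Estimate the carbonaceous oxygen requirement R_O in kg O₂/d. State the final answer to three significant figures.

Y_obs = Y / (1 + k_d θ_c) = 0.345 / (1 + 0.0823 × 4.86) = 0.345 / 1.400 = 0.2464.
ΔS = 242 − 10.6 = 231.4 mg/L, so the substrate removal rate is 8720 × 231.4/1000 = 2018 kg BOD_L/d.
Net sludge production P_X = 0.2464 × 2018 = 497.3 kg VSS/d.
R_O = Q·(S₀ − S) − 1.42·P_X = 2018 − 1.42 × 497.3 = 1312 kg O₂/d.

R_O ≈ 1310 kg O₂/d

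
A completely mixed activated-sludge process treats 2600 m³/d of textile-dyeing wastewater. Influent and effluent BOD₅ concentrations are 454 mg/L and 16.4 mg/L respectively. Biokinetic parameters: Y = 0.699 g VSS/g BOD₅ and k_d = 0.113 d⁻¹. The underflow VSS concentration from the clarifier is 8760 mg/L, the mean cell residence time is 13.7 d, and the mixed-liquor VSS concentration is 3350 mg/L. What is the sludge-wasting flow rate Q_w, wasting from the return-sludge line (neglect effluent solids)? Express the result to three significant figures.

Q_w ≈ 35.6 m³/d

From the SRT design equation V = Y Q (S₀−S) θ_c / [X (1 + k_d θ_c)] = 0.699 × 2600 × (454 − 16.4) × 13.7 / [3350 × (1 + 0.113 × 13.7)] = 1.09×10^7 / 8536 = 1276 m³.
Wasting from the return line (neglecting effluent solids): Q_w = V·X / (θ_c·X_r) = 1276 × 3350 / (13.7 × 8760) = 35.63 m³/d.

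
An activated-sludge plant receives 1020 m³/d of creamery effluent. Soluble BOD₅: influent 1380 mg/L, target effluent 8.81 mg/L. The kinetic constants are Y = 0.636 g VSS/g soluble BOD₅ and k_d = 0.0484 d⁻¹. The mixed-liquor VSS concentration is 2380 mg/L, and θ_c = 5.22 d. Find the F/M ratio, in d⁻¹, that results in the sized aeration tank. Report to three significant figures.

Steady-state biomass mass balance: V·X·(1 + k_d·θ_c) = Y·Q·(S₀ − S)·θ_c, so V = 0.636 × 1020 × (1380 − 8.81) × 5.22 / [2380 × (1 + 0.0484 × 5.22)] = 4.64×10^6 / 2981 = 1557 m³.
F/M = Q·S₀ / (V·X) = 1020 × 1380 / (1557 × 2380) = 0.3797 g soluble BOD₅·(g VSS·d)⁻¹.

F/M ≈ 0.380 d⁻¹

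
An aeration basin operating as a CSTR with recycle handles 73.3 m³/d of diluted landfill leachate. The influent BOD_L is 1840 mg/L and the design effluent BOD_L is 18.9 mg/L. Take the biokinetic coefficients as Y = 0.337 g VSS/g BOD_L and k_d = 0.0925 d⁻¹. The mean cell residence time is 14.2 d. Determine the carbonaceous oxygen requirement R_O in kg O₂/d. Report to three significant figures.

Observed yield with endogenous decay: Y_obs = Y / (1 + k_d·θ_c) = 0.337 / (1 + 0.0925 × 14.2) = 0.337 / 2.313 = 0.1457 g VSS/g BOD_L.
Substrate removed = Q·(S₀ − S) = 73.3 m³/d × (1840 − 18.9) g/m³ = 1.33×10^5 g/d = 133.5 kg/d.
Net sludge production P_X = 0.1457 × 133.5 = 19.44 kg VSS/d.
R_O = Q·ΔS − 1.42 P_X = 133.5 − 27.61 = 105.9 kg O₂/d.

R_O ≈ 106 kg O₂/d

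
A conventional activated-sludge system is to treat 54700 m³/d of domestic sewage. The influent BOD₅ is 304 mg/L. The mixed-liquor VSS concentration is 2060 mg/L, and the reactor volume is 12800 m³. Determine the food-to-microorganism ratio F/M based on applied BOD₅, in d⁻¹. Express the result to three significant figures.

F/M ≈ 0.631 d⁻¹

F/M = applied load / biomass = Q·S₀/(V·X) = 54700 × 304 / (12800 × 2060) = 0.6306 d⁻¹.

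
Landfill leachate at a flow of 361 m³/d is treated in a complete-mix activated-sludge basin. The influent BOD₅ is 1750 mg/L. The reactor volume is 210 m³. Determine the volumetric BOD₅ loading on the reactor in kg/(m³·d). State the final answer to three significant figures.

L_v ≈ 3.01 kg BOD₅/(m³·d)

L_v = Q S₀ / V = 361 × 1750 × 10⁻³ / 210.0 = 3.008 kg/(m³·d).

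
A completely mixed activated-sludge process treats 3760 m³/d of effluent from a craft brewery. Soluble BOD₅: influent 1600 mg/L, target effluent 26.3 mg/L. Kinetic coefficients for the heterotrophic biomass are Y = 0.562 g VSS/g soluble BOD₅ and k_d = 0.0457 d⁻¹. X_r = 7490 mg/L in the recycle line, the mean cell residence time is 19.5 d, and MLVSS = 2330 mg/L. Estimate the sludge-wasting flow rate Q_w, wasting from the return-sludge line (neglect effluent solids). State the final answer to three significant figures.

Steady-state biomass mass balance: V·X·(1 + k_d·θ_c) = Y·Q·(S₀ − S)·θ_c, so V = 0.562 × 3760 × (1600 − 26.3) × 19.5 / [2330 × (1 + 0.0457 × 19.5)] = 6.48×10^7 / 4406 = 14716 m³.
Q_w = (V·X)/(θ_c X_r) = 14716 × 2330 / (19.5 × 7490) = 234.8 m³/d.

Q_w ≈ 235 m³/d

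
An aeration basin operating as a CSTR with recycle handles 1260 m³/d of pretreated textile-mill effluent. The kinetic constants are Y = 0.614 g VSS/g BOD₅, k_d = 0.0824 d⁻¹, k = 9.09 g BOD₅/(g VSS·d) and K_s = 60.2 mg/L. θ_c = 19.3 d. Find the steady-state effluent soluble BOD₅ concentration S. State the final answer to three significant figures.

From the Monod/SRT balance for a CMAS, S = K_s·(1+k_d θ_c)/[θ_c·(Y k − k_d) − 1] = 60.2 × (1 + 0.0824 × 19.3) / [19.3 × (0.614 × 9.09 − 0.0824) − 1] = 155.9 / 105.1 = 1.483 mg/L.

S ≈ 1.48 mg/L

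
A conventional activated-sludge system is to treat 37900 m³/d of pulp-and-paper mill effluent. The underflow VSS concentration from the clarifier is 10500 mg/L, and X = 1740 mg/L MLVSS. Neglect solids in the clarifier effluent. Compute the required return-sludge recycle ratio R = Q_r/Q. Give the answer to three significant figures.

R ≈ 0.199

Solids balance on the clarifier gives (1+R)X = R·X_r, so R = X/(X_r − X) = 1740 / (10500 − 1740) = 0.1986.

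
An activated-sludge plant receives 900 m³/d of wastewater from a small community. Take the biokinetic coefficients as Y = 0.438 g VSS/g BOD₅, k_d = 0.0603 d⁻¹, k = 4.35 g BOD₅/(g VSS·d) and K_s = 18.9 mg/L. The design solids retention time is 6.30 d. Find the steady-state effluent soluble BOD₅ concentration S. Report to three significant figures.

Effluent substrate depends only on kinetics and SRT: S = K_s(1 + k_d θ_c) / [θ_c(Yk − k_d) − 1] = 18.9 × (1 + 0.0603 × 6.30) / [6.30 × (0.438 × 4.35 − 0.0603) − 1] = 26.08 / 10.62 = 2.455 mg/L.

S ≈ 2.45 mg/L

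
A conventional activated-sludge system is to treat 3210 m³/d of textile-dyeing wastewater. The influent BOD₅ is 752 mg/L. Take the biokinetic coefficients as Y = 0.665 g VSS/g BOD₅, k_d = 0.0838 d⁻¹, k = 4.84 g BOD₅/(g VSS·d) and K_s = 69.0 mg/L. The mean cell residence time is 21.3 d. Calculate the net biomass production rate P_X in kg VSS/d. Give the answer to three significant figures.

Effluent substrate depends only on kinetics and SRT: S = K_s(1 + k_d θ_c) / [θ_c(Yk − k_d) − 1] = 69.0 × (1 + 0.0838 × 21.3) / [21.3 × (0.665 × 4.84 − 0.0838) − 1] = 192.2 / 65.77 = 2.922 mg/L.
Observed yield with endogenous decay: Y_obs = Y / (1 + k_d·θ_c) = 0.665 / (1 + 0.0838 × 21.3) = 0.665 / 2.785 = 0.2388 g VSS/g BOD₅.
Substrate removed = Q·(S₀ − S) = 3210 m³/d × (752 − 2.92) g/m³ = 2.4×10^6 g/d = 2405 kg/d.
P_X = Y_obs · Q(S₀ − S) = 0.2388 × 2405 = 574.2 kg VSS/d.

P_X ≈ 574 kg VSS/d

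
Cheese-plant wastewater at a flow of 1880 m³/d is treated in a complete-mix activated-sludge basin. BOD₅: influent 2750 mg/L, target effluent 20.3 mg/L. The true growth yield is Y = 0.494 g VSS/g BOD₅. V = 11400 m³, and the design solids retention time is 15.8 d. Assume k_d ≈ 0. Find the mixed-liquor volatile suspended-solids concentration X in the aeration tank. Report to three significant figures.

From V·X = Y·Q·(S₀ − S)·θ_c (decay neglected): X = 0.494 × 1880 × (2750 − 20.3) × 15.8 / 11400 = 3514 mg/L.

X ≈ 3510 mg/L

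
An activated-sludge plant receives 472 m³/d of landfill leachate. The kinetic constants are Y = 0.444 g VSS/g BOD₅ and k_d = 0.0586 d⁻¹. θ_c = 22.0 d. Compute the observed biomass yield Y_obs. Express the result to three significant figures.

Observed yield with endogenous decay: Y_obs = Y / (1 + k_d·θ_c) = 0.444 / (1 + 0.0586 × 22.0) = 0.444 / 2.289 = 0.1940 g VSS/g BOD₅.

Y_obs ≈ 0.194 g VSS/g BOD₅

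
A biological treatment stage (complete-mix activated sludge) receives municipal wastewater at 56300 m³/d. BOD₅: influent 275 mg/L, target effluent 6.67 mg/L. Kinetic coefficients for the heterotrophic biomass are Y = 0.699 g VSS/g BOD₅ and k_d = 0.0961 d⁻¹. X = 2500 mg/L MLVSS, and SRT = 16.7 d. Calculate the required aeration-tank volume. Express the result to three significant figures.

V ≈ 27100 m³

From the SRT design equation V = Y Q (S₀−S) θ_c / [X (1 + k_d θ_c)] = 0.699 × 56300 × (275 − 6.67) × 16.7 / [2500 × (1 + 0.0961 × 16.7)] = 1.76×10^8 / 6512 = 27080 m³.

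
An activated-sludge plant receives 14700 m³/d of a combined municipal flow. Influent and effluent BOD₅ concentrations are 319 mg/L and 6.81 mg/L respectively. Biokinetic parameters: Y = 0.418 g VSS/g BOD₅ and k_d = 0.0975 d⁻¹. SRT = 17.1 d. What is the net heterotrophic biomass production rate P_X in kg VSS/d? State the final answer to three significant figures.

Observed yield with endogenous decay: Y_obs = Y / (1 + k_d·θ_c) = 0.418 / (1 + 0.0975 × 17.1) = 0.418 / 2.667 = 0.1567 g VSS/g BOD₅.
ΔS = 319 − 6.81 = 312.2 mg/L, so the substrate removal rate is 14700 × 312.2/1000 = 4589 kg BOD₅/d.
Biomass produced: P_X = Y_obs·Q·ΔS = 0.1567 × 4589 ≈ 719.2 kg VSS/d.

P_X ≈ 719 kg VSS/d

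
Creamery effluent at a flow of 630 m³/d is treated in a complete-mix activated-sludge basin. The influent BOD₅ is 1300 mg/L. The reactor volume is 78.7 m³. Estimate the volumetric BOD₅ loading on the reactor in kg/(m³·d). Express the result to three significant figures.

L_v ≈ 10.4 kg BOD₅/(m³·d)

Volumetric loading L_v = Q·S₀ / V = 630 × 1300 g/m³ / 78.70 m³ = 10407 g/(m³·d) = 10.41 kg BOD₅/(m³·d).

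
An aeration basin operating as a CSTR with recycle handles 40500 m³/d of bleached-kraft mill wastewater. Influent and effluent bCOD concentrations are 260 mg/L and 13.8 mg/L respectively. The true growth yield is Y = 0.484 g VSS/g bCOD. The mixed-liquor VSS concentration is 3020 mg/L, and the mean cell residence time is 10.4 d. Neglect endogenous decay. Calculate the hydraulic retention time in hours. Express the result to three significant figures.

τ ≈ 9.85 h

Biomass mass balance (decay neglected): V·X = Y·Q·(S₀ − S)·θ_c, so V = 0.484 × 40500 × (260 − 13.8) × 10.4 / 3020 = 16619 m³.
Hydraulic retention time τ = V/Q = 16619 / 40500 = 0.4104 d = 9.849 h.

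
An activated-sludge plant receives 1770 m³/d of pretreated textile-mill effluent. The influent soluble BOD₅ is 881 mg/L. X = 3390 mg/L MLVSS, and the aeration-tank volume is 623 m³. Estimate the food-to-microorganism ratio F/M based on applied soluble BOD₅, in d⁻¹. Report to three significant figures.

F/M = applied load / biomass = Q·S₀/(V·X) = 1770 × 881 / (623.0 × 3390) = 0.7383 d⁻¹.

F/M ≈ 0.738 d⁻¹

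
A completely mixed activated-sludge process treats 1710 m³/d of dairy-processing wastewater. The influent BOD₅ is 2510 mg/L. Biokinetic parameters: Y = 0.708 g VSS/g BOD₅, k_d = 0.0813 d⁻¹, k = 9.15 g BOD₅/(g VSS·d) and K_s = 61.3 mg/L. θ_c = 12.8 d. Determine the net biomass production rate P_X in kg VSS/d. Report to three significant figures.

For a completely mixed reactor with recycle the Lawrence–McCarty relation gives S = K_s·(1 + k_d·θ_c) / [θ_c·(Y·k − k_d) − 1] = 61.3 × (1 + 0.0813 × 12.8) / [12.8 × (0.708 × 9.15 − 0.0813) − 1] = 125.1 / 80.88 = 1.547 mg/L.
Y_obs = Y / (1 + k_d θ_c) = 0.708 / (1 + 0.0813 × 12.8) = 0.708 / 2.041 = 0.3469.
Q·(S₀ − S) = 1710 × (2510 − 1.55) × 10⁻³ = 4289 kg/d removed.
P_X = Y_obs · Q(S₀ − S) = 0.3469 × 4289 = 1488 kg VSS/d.

P_X ≈ 1490 kg VSS/d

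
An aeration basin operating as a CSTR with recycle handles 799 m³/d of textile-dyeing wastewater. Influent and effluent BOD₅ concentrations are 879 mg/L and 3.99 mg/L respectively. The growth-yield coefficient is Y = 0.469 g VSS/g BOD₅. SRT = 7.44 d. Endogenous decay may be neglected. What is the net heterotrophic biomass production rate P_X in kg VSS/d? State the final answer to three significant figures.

With endogenous decay neglected, the observed yield equals the true yield: Y_obs = Y = 0.469 g VSS/g BOD₅.
ΔS = 879 − 3.99 = 875.0 mg/L, so the substrate removal rate is 799 × 875.0/1000 = 699.1 kg BOD₅/d.
P_X = Y_obs · Q(S₀ − S) = 0.4690 × 699.1 = 327.9 kg VSS/d.

P_X ≈ 328 kg VSS/d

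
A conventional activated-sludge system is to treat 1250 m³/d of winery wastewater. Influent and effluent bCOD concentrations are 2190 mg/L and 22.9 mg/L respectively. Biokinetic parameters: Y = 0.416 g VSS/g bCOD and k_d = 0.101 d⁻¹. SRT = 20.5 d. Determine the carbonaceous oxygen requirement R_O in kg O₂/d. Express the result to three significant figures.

R_O ≈ 2190 kg O₂/d

The observed yield is Y_obs = Y/(1 + k_d·θ_c) = 0.416 / (1 + 0.101 × 20.5) = 0.416 / 3.071 = 0.1355 g VSS per g bCOD removed.
Mass of bCOD removed per day: Q(S₀ − S) = 1250 × 2167 g/m³ = 2709 kg/d.
Biomass synthesised: P_X = Y_obs × 2709 = 367.0 kg VSS/d.
Carbonaceous O₂ demand = substrate oxidised − cell-mass equivalent = 2709 − 1.42 × 367.0 = 2188 kg O₂/d.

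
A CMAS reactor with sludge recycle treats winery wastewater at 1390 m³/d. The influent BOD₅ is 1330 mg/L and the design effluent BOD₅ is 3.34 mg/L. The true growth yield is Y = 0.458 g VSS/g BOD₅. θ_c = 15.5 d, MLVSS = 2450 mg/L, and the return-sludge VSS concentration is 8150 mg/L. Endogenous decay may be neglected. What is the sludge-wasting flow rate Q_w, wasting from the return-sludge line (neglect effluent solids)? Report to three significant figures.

With k_d = 0 the design equation reduces to V = Y Q (S₀−S) θ_c / X = 0.458 × 1390 × (1330 − 3.34) × 15.5 / 2450 = 5343 m³.
θ_c = V·X/(Q_w·X_r) when wasting from the recycle, so Q_w = V·X/(θ_c·X_r) = 5343 × 2450 / (15.5 × 8150) = 103.6 m³/d.

Q_w ≈ 104 m³/d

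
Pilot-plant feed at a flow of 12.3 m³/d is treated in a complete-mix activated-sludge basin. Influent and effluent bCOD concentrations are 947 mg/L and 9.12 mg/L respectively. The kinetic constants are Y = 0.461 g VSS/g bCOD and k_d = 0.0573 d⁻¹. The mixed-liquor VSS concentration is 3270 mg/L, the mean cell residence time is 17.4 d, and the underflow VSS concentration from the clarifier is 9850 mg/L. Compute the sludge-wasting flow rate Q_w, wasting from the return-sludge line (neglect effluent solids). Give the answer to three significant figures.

Q_w ≈ 0.270 m³/d

From the SRT design equation V = Y Q (S₀−S) θ_c / [X (1 + k_d θ_c)] = 0.461 × 12.3 × (947 − 9.12) × 17.4 / [3270 × (1 + 0.0573 × 17.4)] = 9.25×10^4 / 6530 = 14.17 m³.
Q_w = (V·X)/(θ_c X_r) = 14.17 × 3270 / (17.4 × 9850) = 0.2704 m³/d.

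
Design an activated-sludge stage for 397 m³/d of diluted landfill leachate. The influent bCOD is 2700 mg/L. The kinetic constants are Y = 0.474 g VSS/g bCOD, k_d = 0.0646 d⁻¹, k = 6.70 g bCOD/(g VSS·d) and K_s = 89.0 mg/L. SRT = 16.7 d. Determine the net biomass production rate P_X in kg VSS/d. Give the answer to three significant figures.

For a completely mixed reactor with recycle the Lawrence–McCarty relation gives S = K_s·(1 + k_d·θ_c) / [θ_c·(Y·k − k_d) − 1] = 89.0 × (1 + 0.0646 × 16.7) / [16.7 × (0.474 × 6.70 − 0.0646) − 1] = 185.0 / 50.96 = 3.631 mg/L.
Y_obs = Y / (1 + k_d θ_c) = 0.474 / (1 + 0.0646 × 16.7) = 0.474 / 2.079 = 0.2280.
Substrate removed = Q·(S₀ − S) = 397 m³/d × (2700 − 3.63) g/m³ = 1.07×10^6 g/d = 1070 kg/d.
Biomass produced: P_X = Y_obs·Q·ΔS = 0.2280 × 1070 ≈ 244.1 kg VSS/d.

P_X ≈ 244 kg VSS/d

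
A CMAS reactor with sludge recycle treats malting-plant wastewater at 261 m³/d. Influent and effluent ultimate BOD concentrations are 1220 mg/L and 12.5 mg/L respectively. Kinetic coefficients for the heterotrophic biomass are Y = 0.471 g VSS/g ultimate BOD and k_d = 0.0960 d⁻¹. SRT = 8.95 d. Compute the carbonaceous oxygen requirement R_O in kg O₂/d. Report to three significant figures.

R_O ≈ 202 kg O₂/d

Observed yield with endogenous decay: Y_obs = Y / (1 + k_d·θ_c) = 0.471 / (1 + 0.0960 × 8.95) = 0.471 / 1.859 = 0.2533 g VSS/g ultimate BOD.
Q·(S₀ − S) = 261 × (1220 − 12.5) × 10⁻³ = 315.2 kg/d removed.
P_X = Y_obs·Q·(S₀ − S) = 0.2533 × 315.2 = 79.84 kg VSS/d.
Carbonaceous O₂ demand = substrate oxidised − cell-mass equivalent = 315.2 − 1.42 × 79.84 = 201.8 kg O₂/d.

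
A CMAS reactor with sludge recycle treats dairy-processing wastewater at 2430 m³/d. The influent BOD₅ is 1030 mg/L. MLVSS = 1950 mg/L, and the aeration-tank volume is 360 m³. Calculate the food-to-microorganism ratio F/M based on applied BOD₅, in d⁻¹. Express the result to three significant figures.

F/M ≈ 3.57 d⁻¹

Food-to-microorganism ratio F/M = Q S₀ / (V X) = 2430 × 1030 / (360.0 × 1950) = 3.565 d⁻¹.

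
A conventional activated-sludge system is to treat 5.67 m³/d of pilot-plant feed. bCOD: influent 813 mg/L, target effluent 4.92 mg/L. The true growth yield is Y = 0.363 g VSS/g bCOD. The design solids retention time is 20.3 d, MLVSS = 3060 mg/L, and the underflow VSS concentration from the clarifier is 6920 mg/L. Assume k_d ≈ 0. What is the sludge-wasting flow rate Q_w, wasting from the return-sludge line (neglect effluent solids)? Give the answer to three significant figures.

V·X = Y·Q·ΔS·θ_c gives V = 0.363 × 5.67 × (813 − 4.92) × 20.3 / 3060 = 11.03 m³.
Wasting from the return line (neglecting effluent solids): Q_w = V·X / (θ_c·X_r) = 11.03 × 3060 / (20.3 × 6920) = 0.2403 m³/d.

Q_w ≈ 0.240 m³/d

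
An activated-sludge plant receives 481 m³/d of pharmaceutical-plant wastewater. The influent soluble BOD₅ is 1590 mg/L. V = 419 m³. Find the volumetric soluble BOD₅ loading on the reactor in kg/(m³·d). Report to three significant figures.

Applied soluble BOD₅ load per unit volume = Q·S₀/V = (481 × 1590/1000)/419.0 = 1.825 kg soluble BOD₅·m⁻³·d⁻¹.

L_v ≈ 1.83 kg soluble BOD₅/(m³·d)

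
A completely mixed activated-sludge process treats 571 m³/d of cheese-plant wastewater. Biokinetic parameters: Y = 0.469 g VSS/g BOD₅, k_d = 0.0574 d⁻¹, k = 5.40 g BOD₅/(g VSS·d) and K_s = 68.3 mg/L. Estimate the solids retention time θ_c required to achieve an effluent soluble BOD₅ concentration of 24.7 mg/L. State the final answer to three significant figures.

θ_c ≈ 1.63 d

Specific growth rate at S = 24.7 mg/L: μ = YkS/(K_s+S) = 0.469·5.40·24.7/(68.3+24.7) = 0.6726 d⁻¹.
θ_c = 1/(μ − k_d) = 1/(0.6726 − 0.0574) = 1/0.6152 = 1.625 d.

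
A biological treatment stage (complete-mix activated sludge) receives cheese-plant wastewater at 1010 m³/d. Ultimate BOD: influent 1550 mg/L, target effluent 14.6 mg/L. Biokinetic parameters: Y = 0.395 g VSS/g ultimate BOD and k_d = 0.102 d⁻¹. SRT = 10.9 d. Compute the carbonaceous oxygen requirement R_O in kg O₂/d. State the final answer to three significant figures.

The observed yield is Y_obs = Y/(1 + k_d·θ_c) = 0.395 / (1 + 0.102 × 10.9) = 0.395 / 2.112 = 0.1870 g VSS per g ultimate BOD removed.
ΔS = 1550 − 14.6 = 1535 mg/L, so the substrate removal rate is 1010 × 1535/1000 = 1551 kg ultimate BOD/d.
P_X = Y_obs·Q·(S₀ − S) = 0.1870 × 1551 = 290.1 kg VSS/d.
R_O = Q·ΔS − 1.42 P_X = 1551 − 411.9 = 1139 kg O₂/d.

R_O ≈ 1140 kg O₂/d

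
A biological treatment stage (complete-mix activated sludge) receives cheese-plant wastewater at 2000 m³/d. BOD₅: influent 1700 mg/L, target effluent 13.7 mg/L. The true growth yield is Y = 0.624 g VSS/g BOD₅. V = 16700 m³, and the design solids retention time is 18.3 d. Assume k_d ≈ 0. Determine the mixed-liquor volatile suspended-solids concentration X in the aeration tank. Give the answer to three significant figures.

X = Y·Q·ΔS·θ_c / V = 0.624 × 2000 × (1700 − 13.7) × 18.3 / 16700 = 2306 mg/L.

X ≈ 2310 mg/L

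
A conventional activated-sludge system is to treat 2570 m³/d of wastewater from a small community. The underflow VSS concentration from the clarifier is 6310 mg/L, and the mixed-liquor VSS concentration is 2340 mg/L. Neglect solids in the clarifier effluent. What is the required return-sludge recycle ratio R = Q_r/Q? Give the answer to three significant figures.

R ≈ 0.589

Solids balance on the clarifier gives (1+R)X = R·X_r, so R = X/(X_r − X) = 2340 / (6310 − 2340) = 0.5894.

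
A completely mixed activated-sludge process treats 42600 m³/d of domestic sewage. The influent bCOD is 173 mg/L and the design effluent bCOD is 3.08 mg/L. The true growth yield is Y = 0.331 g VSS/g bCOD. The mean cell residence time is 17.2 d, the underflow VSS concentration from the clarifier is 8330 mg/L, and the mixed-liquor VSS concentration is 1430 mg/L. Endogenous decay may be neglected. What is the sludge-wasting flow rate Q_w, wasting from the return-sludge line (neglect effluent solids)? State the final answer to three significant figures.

Q_w ≈ 288 m³/d

V·X = Y·Q·ΔS·θ_c gives V = 0.331 × 42600 × (173 − 3.08) × 17.2 / 1430 = 28819 m³.
Wasting from the return line (neglecting effluent solids): Q_w = V·X / (θ_c·X_r) = 28819 × 1430 / (17.2 × 8330) = 287.6 m³/d.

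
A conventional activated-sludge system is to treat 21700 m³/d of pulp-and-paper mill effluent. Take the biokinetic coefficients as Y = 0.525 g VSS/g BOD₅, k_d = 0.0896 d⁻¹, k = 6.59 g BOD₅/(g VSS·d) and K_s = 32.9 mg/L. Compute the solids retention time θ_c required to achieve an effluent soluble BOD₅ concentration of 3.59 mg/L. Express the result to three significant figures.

θ_c ≈ 3.99 d

At the target effluent, Y k S/(K_s+S) = 0.525×6.59×3.59/36.49 = 0.3404 d⁻¹.
θ_c = 1/(μ − k_d) = 1/(0.3404 − 0.0896) = 1/0.2508 = 3.988 d.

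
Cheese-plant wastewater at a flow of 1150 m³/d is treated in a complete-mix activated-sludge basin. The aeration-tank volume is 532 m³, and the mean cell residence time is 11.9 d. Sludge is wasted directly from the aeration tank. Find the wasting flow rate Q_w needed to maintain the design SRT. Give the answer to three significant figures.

For wasting at MLVSS concentration, Q_w = V/θ_c = 532.0/11.9 = 44.71 m³/d.

Q_w ≈ 44.7 m³/d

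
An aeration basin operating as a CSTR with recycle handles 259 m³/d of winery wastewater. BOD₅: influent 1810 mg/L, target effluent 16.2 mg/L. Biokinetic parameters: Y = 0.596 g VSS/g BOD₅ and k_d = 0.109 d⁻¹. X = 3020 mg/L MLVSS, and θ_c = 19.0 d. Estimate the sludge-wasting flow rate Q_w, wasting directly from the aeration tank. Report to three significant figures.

Q_w ≈ 29.9 m³/d

Steady-state biomass mass balance: V·X·(1 + k_d·θ_c) = Y·Q·(S₀ − S)·θ_c, so V = 0.596 × 259 × (1810 − 16.2) × 19.0 / [3020 × (1 + 0.109 × 19.0)] = 5.26×10^6 / 9274 = 567.3 m³.
With mixed-liquor wasting, θ_c = V/Q_w, so Q_w = V/θ_c = 567.3/19.0 = 29.86 m³/d.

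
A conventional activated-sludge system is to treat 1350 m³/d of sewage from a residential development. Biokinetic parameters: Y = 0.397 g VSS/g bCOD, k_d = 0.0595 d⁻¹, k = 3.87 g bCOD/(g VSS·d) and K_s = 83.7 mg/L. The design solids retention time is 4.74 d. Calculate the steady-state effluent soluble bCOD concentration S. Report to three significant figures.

From the Monod/SRT balance for a CMAS, S = K_s·(1+k_d θ_c)/[θ_c·(Y k − k_d) − 1] = 83.7 × (1 + 0.0595 × 4.74) / [4.74 × (0.397 × 3.87 − 0.0595) − 1] = 107.3 / 6.000 = 17.88 mg/L.

S ≈ 17.9 mg/L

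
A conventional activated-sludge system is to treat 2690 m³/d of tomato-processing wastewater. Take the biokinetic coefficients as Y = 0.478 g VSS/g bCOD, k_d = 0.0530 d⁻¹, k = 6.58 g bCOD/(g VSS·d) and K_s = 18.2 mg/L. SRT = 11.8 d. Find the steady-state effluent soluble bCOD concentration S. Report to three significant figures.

For a completely mixed reactor with recycle the Lawrence–McCarty relation gives S = K_s·(1 + k_d·θ_c) / [θ_c·(Y·k − k_d) − 1] = 18.2 × (1 + 0.0530 × 11.8) / [11.8 × (0.478 × 6.58 − 0.0530) − 1] = 29.58 / 35.49 = 0.8336 mg/L.

S ≈ 0.834 mg/L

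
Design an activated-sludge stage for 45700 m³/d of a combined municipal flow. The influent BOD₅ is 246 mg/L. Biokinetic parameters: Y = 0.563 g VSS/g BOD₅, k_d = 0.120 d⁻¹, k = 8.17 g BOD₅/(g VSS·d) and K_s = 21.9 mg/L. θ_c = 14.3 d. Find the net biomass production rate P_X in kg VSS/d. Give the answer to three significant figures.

From the Monod/SRT balance for a CMAS, S = K_s·(1+k_d θ_c)/[θ_c·(Y k − k_d) − 1] = 21.9 × (1 + 0.120 × 14.3) / [14.3 × (0.563 × 8.17 − 0.120) − 1] = 59.48 / 63.06 = 0.9432 mg/L.
Correct the yield for decay: Y_obs = Y/(1 + k_d θ_c) = 0.563 / (1 + 0.120 × 14.3) = 0.563 / 2.716 = 0.2073.
Substrate removed = Q·(S₀ − S) = 45700 m³/d × (246 − 0.943) g/m³ = 1.12×10^7 g/d = 11199 kg/d.
So the net sludge growth is P_X = 0.2073 × 11199 = 2321 kg VSS/d.

P_X ≈ 2320 kg VSS/d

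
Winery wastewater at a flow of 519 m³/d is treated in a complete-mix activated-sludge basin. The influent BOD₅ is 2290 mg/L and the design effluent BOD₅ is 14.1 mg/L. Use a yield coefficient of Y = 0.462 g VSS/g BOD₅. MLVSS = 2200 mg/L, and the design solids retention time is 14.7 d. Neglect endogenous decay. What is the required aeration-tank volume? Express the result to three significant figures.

Biomass mass balance (decay neglected): V·X = Y·Q·(S₀ − S)·θ_c, so V = 0.462 × 519 × (2290 − 14.1) × 14.7 / 2200 = 3646 m³.

V ≈ 3650 m³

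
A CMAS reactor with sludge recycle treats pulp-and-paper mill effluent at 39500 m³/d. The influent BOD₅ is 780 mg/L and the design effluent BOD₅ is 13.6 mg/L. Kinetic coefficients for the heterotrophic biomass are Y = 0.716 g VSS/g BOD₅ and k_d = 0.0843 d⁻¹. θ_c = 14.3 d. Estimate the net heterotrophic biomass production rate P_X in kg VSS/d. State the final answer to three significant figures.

Observed yield with endogenous decay: Y_obs = Y / (1 + k_d·θ_c) = 0.716 / (1 + 0.0843 × 14.3) = 0.716 / 2.205 = 0.3246 g VSS/g BOD₅.
Q·(S₀ − S) = 39500 × (780 − 13.6) × 10⁻³ = 30273 kg/d removed.
P_X = Y_obs · Q(S₀ − S) = 0.3246 × 30273 = 9828 kg VSS/d.

P_X ≈ 9830 kg VSS/d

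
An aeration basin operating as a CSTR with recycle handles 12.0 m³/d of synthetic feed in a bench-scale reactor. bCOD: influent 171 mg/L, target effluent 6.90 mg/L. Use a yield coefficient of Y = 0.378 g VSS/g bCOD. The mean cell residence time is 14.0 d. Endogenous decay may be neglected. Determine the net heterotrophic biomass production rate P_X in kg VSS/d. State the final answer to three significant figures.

P_X ≈ 0.744 kg VSS/d

Since k_d ≈ 0, Y_obs = Y = 0.378 g VSS/g bCOD.
Q·(S₀ − S) = 12.0 × (171 − 6.90) × 10⁻³ = 1.969 kg/d removed.
So the net sludge growth is P_X = 0.3780 × 1.969 = 0.7444 kg VSS/d.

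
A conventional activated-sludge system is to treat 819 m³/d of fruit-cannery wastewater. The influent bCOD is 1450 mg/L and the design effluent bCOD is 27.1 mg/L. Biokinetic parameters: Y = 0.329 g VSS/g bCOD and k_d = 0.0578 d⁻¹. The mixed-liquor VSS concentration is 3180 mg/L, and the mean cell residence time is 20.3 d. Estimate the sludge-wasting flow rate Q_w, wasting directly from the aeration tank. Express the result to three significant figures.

Q_w ≈ 55.5 m³/d

Steady-state biomass mass balance: V·X·(1 + k_d·θ_c) = Y·Q·(S₀ − S)·θ_c, so V = 0.329 × 819 × (1450 − 27.1) × 20.3 / [3180 × (1 + 0.0578 × 20.3)] = 7.78×10^6 / 6911 = 1126 m³.
With mixed-liquor wasting, θ_c = V/Q_w, so Q_w = V/θ_c = 1126/20.3 = 55.48 m³/d.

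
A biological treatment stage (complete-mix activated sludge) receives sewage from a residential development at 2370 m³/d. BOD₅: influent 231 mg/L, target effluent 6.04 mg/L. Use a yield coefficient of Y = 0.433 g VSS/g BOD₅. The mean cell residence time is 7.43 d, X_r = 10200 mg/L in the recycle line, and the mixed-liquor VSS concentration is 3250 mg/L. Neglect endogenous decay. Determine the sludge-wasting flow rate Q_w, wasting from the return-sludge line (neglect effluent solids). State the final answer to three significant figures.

Biomass mass balance (decay neglected): V·X = Y·Q·(S₀ − S)·θ_c, so V = 0.433 × 2370 × (231 − 6.04) × 7.43 / 3250 = 527.8 m³.
Q_w = (V·X)/(θ_c X_r) = 527.8 × 3250 / (7.43 × 10200) = 22.63 m³/d.

Q_w ≈ 22.6 m³/d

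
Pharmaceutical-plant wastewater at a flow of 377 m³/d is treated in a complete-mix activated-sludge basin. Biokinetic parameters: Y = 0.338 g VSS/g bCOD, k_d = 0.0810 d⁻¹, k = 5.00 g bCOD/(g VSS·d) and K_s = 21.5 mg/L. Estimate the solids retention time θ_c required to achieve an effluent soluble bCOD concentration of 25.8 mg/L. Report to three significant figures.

Specific growth rate at S = 25.8 mg/L: μ = YkS/(K_s+S) = 0.338·5.00·25.8/(21.5+25.8) = 0.9218 d⁻¹.
1/θ_c = 0.9218 − 0.0810 = 0.8408 d⁻¹, so θ_c = 1.189 d.

θ_c ≈ 1.19 d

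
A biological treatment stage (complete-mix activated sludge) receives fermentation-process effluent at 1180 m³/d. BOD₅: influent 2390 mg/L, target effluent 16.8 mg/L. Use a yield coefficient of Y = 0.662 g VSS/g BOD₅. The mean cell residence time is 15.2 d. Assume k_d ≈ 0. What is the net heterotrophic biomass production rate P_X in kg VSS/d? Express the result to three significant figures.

P_X ≈ 1850 kg VSS/d

Since k_d ≈ 0, Y_obs = Y = 0.662 g VSS/g BOD₅.
Mass of BOD₅ removed per day: Q(S₀ − S) = 1180 × 2373 g/m³ = 2800 kg/d.
P_X = Y_obs · Q(S₀ − S) = 0.6620 × 2800 = 1854 kg VSS/d.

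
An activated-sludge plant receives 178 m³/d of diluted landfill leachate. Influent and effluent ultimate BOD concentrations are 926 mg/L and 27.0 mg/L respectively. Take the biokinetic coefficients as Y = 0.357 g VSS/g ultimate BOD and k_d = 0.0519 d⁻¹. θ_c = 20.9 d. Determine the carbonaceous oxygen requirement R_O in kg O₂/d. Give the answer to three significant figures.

R_O ≈ 121 kg O₂/d

Correct the yield for decay: Y_obs = Y/(1 + k_d θ_c) = 0.357 / (1 + 0.0519 × 20.9) = 0.357 / 2.085 = 0.1712.
Mass of ultimate BOD removed per day: Q(S₀ − S) = 178 × 899.0 g/m³ = 160.0 kg/d.
Net sludge production P_X = 0.1712 × 160.0 = 27.40 kg VSS/d.
Carbonaceous O₂ demand = substrate oxidised − cell-mass equivalent = 160.0 − 1.42 × 27.40 = 121.1 kg O₂/d.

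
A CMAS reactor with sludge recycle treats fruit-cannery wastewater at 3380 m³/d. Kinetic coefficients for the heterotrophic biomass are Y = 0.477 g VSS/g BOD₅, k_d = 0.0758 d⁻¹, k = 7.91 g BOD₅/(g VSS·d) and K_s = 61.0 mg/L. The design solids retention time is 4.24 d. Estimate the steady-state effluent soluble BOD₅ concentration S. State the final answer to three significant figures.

S ≈ 5.49 mg/L

From the Monod/SRT balance for a CMAS, S = K_s·(1+k_d θ_c)/[θ_c·(Y k − k_d) − 1] = 61.0 × (1 + 0.0758 × 4.24) / [4.24 × (0.477 × 7.91 − 0.0758) − 1] = 80.60 / 14.68 = 5.492 mg/L.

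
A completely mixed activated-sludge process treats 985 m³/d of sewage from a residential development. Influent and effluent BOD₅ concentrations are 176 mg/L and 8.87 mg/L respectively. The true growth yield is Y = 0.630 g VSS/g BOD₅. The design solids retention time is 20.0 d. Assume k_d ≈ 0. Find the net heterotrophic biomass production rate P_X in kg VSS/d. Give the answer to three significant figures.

P_X ≈ 104 kg VSS/d

No decay correction is needed, so Y_obs = Y = 0.630.
ΔS = 176 − 8.87 = 167.1 mg/L, so the substrate removal rate is 985 × 167.1/1000 = 164.6 kg BOD₅/d.
Net biomass production P_X = Y_obs × Q·(S₀ − S) = 0.6300 × 164.6 = 103.7 kg VSS/d.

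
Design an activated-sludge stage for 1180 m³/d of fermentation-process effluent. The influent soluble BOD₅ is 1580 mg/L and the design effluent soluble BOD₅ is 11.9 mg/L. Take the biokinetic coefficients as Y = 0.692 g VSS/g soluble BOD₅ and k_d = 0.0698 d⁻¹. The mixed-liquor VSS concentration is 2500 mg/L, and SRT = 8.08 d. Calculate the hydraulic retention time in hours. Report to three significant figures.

τ ≈ 53.8 h

Rearranging the biomass balance for a CMAS with decay, V = Y·Q·ΔS·θ_c / [X·(1+k_d θ_c)] = 0.692 × 1180 × (1580 − 11.9) × 8.08 / [2500 × (1 + 0.0698 × 8.08)] = 1.03×10^7 / 3910 = 2646 m³.
Hydraulic retention time τ = V/Q = 2646 / 1180 = 2.242 d = 53.82 h.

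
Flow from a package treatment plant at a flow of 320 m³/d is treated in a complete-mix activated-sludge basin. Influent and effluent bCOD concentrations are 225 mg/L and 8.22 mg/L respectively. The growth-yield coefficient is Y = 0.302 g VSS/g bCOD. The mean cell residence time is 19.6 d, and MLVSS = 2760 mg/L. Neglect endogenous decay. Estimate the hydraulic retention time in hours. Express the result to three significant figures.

τ ≈ 11.2 h

Biomass mass balance (decay neglected): V·X = Y·Q·(S₀ − S)·θ_c, so V = 0.302 × 320 × (225 − 8.22) × 19.6 / 2760 = 148.8 m³.
τ = V/Q = 148.8/320 = 0.4649 d, or 11.16 h.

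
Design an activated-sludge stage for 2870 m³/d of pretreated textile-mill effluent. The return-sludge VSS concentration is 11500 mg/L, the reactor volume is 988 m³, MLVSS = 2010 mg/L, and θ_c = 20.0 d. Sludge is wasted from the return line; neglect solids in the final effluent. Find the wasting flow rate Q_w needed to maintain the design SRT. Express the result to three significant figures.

Wasting from the return line (neglecting effluent solids): Q_w = V·X / (θ_c·X_r) = 988.0 × 2010 / (20.0 × 11500) = 8.634 m³/d.

Q_w ≈ 8.63 m³/d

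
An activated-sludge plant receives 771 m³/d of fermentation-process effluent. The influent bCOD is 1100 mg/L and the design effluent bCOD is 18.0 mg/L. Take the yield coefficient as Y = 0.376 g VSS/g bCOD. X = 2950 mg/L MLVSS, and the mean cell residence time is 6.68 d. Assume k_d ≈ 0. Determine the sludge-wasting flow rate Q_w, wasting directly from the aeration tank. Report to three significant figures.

With k_d = 0 the design equation reduces to V = Y Q (S₀−S) θ_c / X = 0.376 × 771 × (1100 − 18.0) × 6.68 / 2950 = 710.3 m³.
With mixed-liquor wasting, θ_c = V/Q_w, so Q_w = V/θ_c = 710.3/6.68 = 106.3 m³/d.

Q_w ≈ 106 m³/d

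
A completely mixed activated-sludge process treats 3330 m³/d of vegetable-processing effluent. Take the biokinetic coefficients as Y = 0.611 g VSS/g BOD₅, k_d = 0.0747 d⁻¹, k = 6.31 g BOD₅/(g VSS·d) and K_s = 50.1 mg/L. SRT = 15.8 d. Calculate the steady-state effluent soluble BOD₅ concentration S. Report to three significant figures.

S ≈ 1.86 mg/L

Effluent substrate depends only on kinetics and SRT: S = K_s(1 + k_d θ_c) / [θ_c(Yk − k_d) − 1] = 50.1 × (1 + 0.0747 × 15.8) / [15.8 × (0.611 × 6.31 − 0.0747) − 1] = 109.2 / 58.74 = 1.860 mg/L.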